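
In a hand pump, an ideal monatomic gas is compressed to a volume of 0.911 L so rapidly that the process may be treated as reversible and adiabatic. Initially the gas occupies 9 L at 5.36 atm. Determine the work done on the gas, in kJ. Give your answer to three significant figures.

γ = 5/3 for a monatomic ideal gas.
P₂ = P₁(V₁/V₂)^γ = 5.36×(9/0.911)^(5/3) = 243.8 atm.
For a reversible adiabat, W_by_gas = (P₁V₁ − P₂V₂)/(γ−1).
W_by = (543100×0.009 − 2.47×10^7×0.000911) / (2/3) = -26430 J.
W_on_gas = −W_by = 26430 J.

W ≈ 26.4 kJ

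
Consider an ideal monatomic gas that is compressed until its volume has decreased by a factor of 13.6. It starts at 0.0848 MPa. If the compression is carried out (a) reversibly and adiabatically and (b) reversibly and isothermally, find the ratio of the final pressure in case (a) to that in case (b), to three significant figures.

P_adiabatic / P_isothermal ≈ 5.70

For a monatomic ideal gas γ = 5/3.
Isothermal: P_b = P₁(V₁/V₂) = 0.0848×13.6.
Adiabatic: P_a = P₁(V₁/V₂)^γ = 0.0848×13.6^(5/3).
P_a/P_b = (V₁/V₂)^(γ−1) = 13.6^(2/3) = 5.698.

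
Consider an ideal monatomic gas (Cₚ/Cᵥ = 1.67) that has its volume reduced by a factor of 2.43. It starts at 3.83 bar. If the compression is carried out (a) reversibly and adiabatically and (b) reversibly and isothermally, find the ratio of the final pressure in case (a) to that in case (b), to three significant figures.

Isothermal: P_b = P₁(V₁/V₂) = 3.83×2.43.
Adiabatic: P_a = P₁(V₁/V₂)^γ = 3.83×2.43^(1.67).
P_a/P_b = (V₁/V₂)^(γ−1) = 2.43^(0.67) = 1.813.

P_adiabatic / P_isothermal ≈ 1.81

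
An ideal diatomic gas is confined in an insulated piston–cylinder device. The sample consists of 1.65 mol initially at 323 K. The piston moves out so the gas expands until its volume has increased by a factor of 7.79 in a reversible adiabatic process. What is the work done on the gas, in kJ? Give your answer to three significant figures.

For a reversible adiabat TV^(γ−1) is constant, so T₂ = T₁ (V₁/V₂)^(γ−1).
γ = 7/5 for a diatomic ideal gas, so γ−1 = 2/5.
T₂ = 323 × (1/7.79)^(2/5) = 142.1 K.
Q = 0, so ΔU = W_on_gas = nCᵥΔT with Cᵥ = R/(γ−1) = 20.79 J/(mol·K).
ΔU = 1.65 × 20.79 × (142.1 − 323) = -6204 J.

W ≈ -6.20 kJ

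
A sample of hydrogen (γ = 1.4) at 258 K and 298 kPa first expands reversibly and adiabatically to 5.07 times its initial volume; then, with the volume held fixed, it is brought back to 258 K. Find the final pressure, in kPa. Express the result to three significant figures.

P₃ ≈ 58.8 kPa

Adiabatic step (PV^γ = const): P₂ = 298×(1/5.07)^(1.4) = 30.7 kPa; T₂ = 258×(1/5.07)^(0.4) = 134.8 K.
Isochoric: P₃ = P₂(T₃/T₂) = 30.7 × (258/134.8) = 58.78 kPa.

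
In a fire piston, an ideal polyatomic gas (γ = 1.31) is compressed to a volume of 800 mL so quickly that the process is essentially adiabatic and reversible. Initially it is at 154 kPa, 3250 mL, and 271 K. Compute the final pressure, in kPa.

Adiabatic: P₁V₁^γ = P₂V₂^γ ⇒ P₂ = P₁ (V₁/V₂)^γ.
P₂ = 154 × (3250/800)^(1.31) = 966.1 kPa.

P₂ ≈ 966 kPa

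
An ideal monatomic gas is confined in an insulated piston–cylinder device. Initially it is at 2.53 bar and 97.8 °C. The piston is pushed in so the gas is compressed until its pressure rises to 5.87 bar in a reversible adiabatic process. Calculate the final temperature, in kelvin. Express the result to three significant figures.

T₂ ≈ 519 K

Along an adiabat T P^((1−γ)/γ) is constant, so T₂ = T₁ (P₂/P₁)^((γ−1)/γ).
For a monatomic ideal gas γ = 5/3, so (γ−1)/γ = 2/5.
T₁ = 97.8 °C = 370.9 K.
T₂ = 370.9 × (5.87/2.53)^(2/5) = 519.4 K.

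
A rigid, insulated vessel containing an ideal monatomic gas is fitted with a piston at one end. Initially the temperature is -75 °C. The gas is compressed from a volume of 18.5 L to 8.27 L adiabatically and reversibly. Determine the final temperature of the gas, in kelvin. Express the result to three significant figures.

Adiabatic: T₁V₁^(γ−1) = T₂V₂^(γ−1) ⇒ T₂ = T₁ (V₁/V₂)^(γ−1).
For a monatomic ideal gas γ = 5/3, so γ−1 = 2/3.
T₁ = -75 °C = 198.1 K.
T₂ = 198.1 × (18.5/8.27)^(2/3) = 338.9 K.

T₂ ≈ 339 K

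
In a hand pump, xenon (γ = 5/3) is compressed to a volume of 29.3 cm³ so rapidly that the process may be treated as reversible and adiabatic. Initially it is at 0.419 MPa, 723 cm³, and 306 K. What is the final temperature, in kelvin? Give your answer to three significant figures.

For a reversible adiabat TV^(γ−1) is constant, so T₂ = T₁ (V₁/V₂)^(γ−1).
T₂ = 306 × (723/29.3)^(2/3) = 2594 K.

T₂ ≈ 2590 K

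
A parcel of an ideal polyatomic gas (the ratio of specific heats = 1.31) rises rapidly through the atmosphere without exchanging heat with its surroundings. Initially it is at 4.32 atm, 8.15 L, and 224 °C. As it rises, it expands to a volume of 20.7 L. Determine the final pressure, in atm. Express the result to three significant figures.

P₂ ≈ 1.27 atm

Adiabatic: P₁V₁^γ = P₂V₂^γ ⇒ P₂ = P₁ (V₁/V₂)^γ.
P₂ = 4.32 × (8.15/20.7)^(1.31) = 1.274 atm.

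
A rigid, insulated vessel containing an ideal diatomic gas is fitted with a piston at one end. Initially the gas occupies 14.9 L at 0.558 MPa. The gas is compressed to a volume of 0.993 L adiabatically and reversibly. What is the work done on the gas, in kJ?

W ≈ 40.6 kJ

γ = 7/5 for a diatomic ideal gas.
P₂ = P₁(V₁/V₂)^γ = 0.558×(14.9/0.993)^(7/5) = 24.74 MPa.
For a reversible adiabat, W_by_gas = (P₁V₁ − P₂V₂)/(γ−1).
W_by = (558000×0.0149 − 2.474×10^7×0.000993) / (2/5) = -40630 J.
W_on_gas = −W_by = 40630 J.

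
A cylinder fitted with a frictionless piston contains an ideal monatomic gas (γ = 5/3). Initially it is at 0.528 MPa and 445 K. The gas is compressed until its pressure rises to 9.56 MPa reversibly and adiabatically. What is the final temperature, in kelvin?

T₂ ≈ 1420 K

Along an adiabat T P^((1−γ)/γ) is constant, so T₂ = T₁ (P₂/P₁)^((γ−1)/γ).
T₂ = 445 × (9.56/0.528)^(2/5) = 1417 K.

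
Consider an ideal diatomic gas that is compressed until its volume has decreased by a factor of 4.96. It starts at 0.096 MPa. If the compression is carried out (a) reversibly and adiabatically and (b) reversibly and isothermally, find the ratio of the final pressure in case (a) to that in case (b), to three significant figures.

P_adiabatic / P_isothermal ≈ 1.90

For a diatomic ideal gas γ = 7/5.
Isothermal: P_b = P₁(V₁/V₂) = 0.096×4.96.
Adiabatic: P_a = P₁(V₁/V₂)^γ = 0.096×4.96^(7/5).
P_a/P_b = (V₁/V₂)^(γ−1) = 4.96^(2/5) = 1.898.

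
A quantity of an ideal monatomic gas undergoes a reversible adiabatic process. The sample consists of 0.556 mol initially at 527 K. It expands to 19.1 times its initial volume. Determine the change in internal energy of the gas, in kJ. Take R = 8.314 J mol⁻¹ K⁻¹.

ΔU ≈ -3.14 kJ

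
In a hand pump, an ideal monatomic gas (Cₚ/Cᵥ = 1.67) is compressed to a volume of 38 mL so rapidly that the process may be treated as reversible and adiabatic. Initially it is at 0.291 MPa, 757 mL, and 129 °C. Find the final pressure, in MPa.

Adiabatic: P₁V₁^γ = P₂V₂^γ ⇒ P₂ = P₁ (V₁/V₂)^γ.
P₂ = 0.291 × (757/38)^(1.67) = 43.03 MPa.

P₂ ≈ 43.0 MPa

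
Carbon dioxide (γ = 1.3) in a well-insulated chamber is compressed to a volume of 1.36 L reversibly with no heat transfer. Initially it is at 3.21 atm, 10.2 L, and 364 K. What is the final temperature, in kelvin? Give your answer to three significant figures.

T₂ ≈ 666 K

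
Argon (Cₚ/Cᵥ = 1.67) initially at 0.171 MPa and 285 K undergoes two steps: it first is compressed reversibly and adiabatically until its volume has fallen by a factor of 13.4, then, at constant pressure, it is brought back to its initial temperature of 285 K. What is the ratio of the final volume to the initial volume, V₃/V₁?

Adiabatic step: V₂/V₁ = 0.07463; T₂ = T₁·13.4^(0.67) = 1622 K.
Isobaric step: V₃/V₂ = T₃/T₂ = 285/1622.
V₃/V₁ = (V₂/V₁)(V₃/V₂) = 0.07463 × (285/1622) = 0.01311.

V₃/V₁ ≈ 0.0131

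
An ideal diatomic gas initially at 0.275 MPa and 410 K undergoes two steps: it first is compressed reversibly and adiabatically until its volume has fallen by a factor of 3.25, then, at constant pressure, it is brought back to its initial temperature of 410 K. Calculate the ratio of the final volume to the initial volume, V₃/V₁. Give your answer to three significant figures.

For a diatomic ideal gas γ = 7/5.
Adiabatic step: V₂/V₁ = 0.3077; T₂ = T₁·3.25^(2/5) = 657 K.
Isobaric step: V₃/V₂ = T₃/T₂ = 410/657.
V₃/V₁ = (V₂/V₁)(V₃/V₂) = 0.3077 × (410/657) = 0.192.

V₃/V₁ ≈ 0.192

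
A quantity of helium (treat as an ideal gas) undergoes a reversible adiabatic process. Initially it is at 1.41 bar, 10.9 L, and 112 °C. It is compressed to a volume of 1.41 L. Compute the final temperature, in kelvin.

T₂ ≈ 1510 K

For a reversible adiabat TV^(γ−1) is constant, so T₂ = T₁ (V₁/V₂)^(γ−1).
γ = 5/3 for a monatomic ideal gas.
T₁ = 112 °C = 385.1 K.
T₂ = 385.1 × (10.9/1.41)^(2/3) = 1506 K.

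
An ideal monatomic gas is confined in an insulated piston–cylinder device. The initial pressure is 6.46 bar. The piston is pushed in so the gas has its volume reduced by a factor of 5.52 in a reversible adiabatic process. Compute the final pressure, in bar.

P₂ ≈ 111 bar

Since PV^γ is constant along a reversible adiabat, P₂ = P₁ (V₁/V₂)^γ.
For a monatomic ideal gas γ = 5/3.
P₂ = 6.46 × 5.52^(5/3) = 111.4 bar.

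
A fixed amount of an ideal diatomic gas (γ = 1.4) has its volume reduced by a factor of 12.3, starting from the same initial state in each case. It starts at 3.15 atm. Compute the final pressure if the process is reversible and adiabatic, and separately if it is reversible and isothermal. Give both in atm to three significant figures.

adiabatic: 106 atm; isothermal: 38.7 atm

Isothermal: P₂ = P₁(V₁/V₂) = 3.15×12.3 = 38.75 atm.
Adiabatic: P₂ = P₁(V₁/V₂)^γ = 3.15×12.3^(1.4) = 105.7 atm.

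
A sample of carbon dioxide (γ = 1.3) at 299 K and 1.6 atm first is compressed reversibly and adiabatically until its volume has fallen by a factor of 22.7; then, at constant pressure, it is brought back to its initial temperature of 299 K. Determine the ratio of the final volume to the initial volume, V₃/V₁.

Adiabatic step: V₂/V₁ = 0.04405; T₂ = T₁·22.7^(0.3) = 762.9 K.
Isobaric step: V₃/V₂ = T₃/T₂ = 299/762.9.
V₃/V₁ = (V₂/V₁)(V₃/V₂) = 0.04405 × (299/762.9) = 0.01726.

V₃/V₁ ≈ 0.0173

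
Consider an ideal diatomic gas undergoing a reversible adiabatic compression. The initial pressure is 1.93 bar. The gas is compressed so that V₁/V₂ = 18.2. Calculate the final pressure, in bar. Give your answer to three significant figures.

Adiabatic: P₁V₁^γ = P₂V₂^γ ⇒ P₂ = P₁ (V₁/V₂)^γ.
For a diatomic ideal gas γ = 7/5.
P₂ = 1.93 × 18.2^(7/5) = 112.1 bar.

P₂ ≈ 112 bar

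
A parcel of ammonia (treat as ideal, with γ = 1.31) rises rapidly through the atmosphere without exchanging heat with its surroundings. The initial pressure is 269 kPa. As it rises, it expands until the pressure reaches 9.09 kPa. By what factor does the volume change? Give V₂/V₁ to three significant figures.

From PV^γ = const, V₂/V₁ = (P₁/P₂)^(1/γ).
V₂/V₁ = (269/9.09)^(0.763) = 13.28.

V₂/V₁ ≈ 13.3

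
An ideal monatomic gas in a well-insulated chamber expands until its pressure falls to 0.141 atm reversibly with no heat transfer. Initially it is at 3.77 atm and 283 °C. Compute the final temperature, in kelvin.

Adiabatic: T₂/T₁ = (P₂/P₁)^((γ−1)/γ).
For a monatomic ideal gas γ = 5/3, so (γ−1)/γ = 2/5.
T₁ = 283 °C = 556.1 K.
T₂ = 556.1 × (0.141/3.77)^(2/5) = 149.4 K.

T₂ ≈ 149 K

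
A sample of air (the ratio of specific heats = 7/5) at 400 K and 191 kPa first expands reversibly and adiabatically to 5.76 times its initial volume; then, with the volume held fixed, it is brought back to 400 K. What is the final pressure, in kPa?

P₃ ≈ 33.2 kPa

Adiabatic step (PV^γ = const): P₂ = 191×(1/5.76)^(7/5) = 16.46 kPa; T₂ = 400×(1/5.76)^(2/5) = 198.6 K.
Isochoric: P₃ = P₂(T₃/T₂) = 16.46 × (400/198.6) = 33.16 kPa.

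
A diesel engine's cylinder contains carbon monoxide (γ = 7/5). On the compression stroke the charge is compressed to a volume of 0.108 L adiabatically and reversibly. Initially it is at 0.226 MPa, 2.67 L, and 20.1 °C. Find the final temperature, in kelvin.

T₂ ≈ 1060 K

For a reversible adiabat TV^(γ−1) is constant, so T₂ = T₁ (V₁/V₂)^(γ−1).
T₁ = 20.1 °C = 293.2 K.
T₂ = 293.2 × (2.67/0.108)^(2/5) = 1058 K.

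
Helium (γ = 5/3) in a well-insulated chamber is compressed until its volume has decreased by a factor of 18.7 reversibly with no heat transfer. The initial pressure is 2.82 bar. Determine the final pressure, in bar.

P₂ ≈ 372 bar

Since PV^γ is constant along a reversible adiabat, P₂ = P₁ (V₁/V₂)^γ.
P₂ = 2.82 × 18.7^(5/3) = 371.5 bar.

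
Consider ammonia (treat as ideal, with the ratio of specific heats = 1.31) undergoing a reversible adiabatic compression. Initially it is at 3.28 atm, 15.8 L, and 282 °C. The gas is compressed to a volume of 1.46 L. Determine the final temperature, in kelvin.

T₂ ≈ 1160 K

Adiabatic: T₁V₁^(γ−1) = T₂V₂^(γ−1) ⇒ T₂ = T₁ (V₁/V₂)^(γ−1).
T₁ = 282 °C = 555.1 K.
T₂ = 555.1 × (15.8/1.46)^(0.31) = 1162 K.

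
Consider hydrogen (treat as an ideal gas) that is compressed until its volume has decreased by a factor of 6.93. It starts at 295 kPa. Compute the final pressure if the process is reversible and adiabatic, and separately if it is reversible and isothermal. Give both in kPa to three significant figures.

adiabatic: 4430 kPa; isothermal: 2040 kPa

For a diatomic ideal gas γ = 7/5.
Isothermal: P₂ = P₁(V₁/V₂) = 295×6.93 = 2044 kPa.
Adiabatic: P₂ = P₁(V₁/V₂)^γ = 295×6.93^(7/5) = 4435 kPa.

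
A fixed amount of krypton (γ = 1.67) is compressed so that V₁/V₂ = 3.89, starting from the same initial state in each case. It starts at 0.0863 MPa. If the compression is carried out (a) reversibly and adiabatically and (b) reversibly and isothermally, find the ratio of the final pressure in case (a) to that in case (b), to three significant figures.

Isothermal: P_b = P₁(V₁/V₂) = 0.0863×3.89.
Adiabatic: P_a = P₁(V₁/V₂)^γ = 0.0863×3.89^(1.67).
P_a/P_b = (V₁/V₂)^(γ−1) = 3.89^(0.67) = 2.485.

P_adiabatic / P_isothermal ≈ 2.48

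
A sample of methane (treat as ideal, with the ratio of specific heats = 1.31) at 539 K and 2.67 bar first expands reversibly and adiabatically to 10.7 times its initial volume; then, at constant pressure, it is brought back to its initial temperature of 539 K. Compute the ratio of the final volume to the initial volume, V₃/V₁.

Adiabatic step: V₂/V₁ = 10.7; T₂ = T₁·(1/10.7)^(0.31) = 258.5 K.
Isobaric step: V₃/V₂ = T₃/T₂ = 539/258.5.
V₃/V₁ = (V₂/V₁)(V₃/V₂) = 10.7 × (539/258.5) = 22.31.

V₃/V₁ ≈ 22.3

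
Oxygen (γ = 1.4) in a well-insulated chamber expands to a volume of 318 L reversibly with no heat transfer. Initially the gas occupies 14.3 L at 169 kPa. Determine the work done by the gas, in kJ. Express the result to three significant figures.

P₂ = P₁(V₁/V₂)^γ = 169×(14.3/318)^(1.4) = 2.198 kPa.
For a reversible adiabat, W_by_gas = (P₁V₁ − P₂V₂)/(γ−1).
W_by = (169000×0.0143 − 2198×0.318) / (0.4) = 4295 J.

W ≈ 4.29 kJ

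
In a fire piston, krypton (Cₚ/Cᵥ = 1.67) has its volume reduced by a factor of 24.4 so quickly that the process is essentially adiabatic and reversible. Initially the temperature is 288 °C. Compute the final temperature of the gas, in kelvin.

T₂ ≈ 4770 K

For a reversible adiabat TV^(γ−1) is constant, so T₂ = T₁ (V₁/V₂)^(γ−1).
T₁ = 288 °C = 561.1 K.
T₂ = 561.1 × 24.4^(0.67) = 4771 K.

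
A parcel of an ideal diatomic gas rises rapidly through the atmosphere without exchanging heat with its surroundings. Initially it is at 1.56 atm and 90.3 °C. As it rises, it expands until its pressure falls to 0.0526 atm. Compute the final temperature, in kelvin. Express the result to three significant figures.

Along an adiabat T P^((1−γ)/γ) is constant, so T₂ = T₁ (P₂/P₁)^((γ−1)/γ).
For a diatomic ideal gas γ = 7/5, so (γ−1)/γ = 2/7.
T₁ = 90.3 °C = 363.4 K.
T₂ = 363.4 × (0.0526/1.56)^(2/7) = 138 K.

T₂ ≈ 138 K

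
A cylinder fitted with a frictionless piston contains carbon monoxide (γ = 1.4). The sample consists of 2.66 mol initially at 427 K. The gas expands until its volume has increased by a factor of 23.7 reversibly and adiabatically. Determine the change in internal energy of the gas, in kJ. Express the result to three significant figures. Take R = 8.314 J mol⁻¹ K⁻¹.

For a reversible adiabat TV^(γ−1) is constant, so T₂ = T₁ (V₁/V₂)^(γ−1).
T₂ = 427 × (1/23.7)^(0.4) = 120.4 K.
Q = 0, so ΔU = W_on_gas = nCᵥΔT with Cᵥ = R/(γ−1) = 20.79 J/(mol·K).
ΔU = 2.66 × 20.79 × (120.4 − 427) = -16950 J.

ΔU ≈ -17.0 kJ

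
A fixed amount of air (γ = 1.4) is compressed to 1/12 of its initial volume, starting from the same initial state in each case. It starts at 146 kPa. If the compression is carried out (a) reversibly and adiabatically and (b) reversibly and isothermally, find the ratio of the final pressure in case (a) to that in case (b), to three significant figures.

P_adiabatic / P_isothermal ≈ 2.70

Isothermal: P_b = P₁(V₁/V₂) = 146×12.
Adiabatic: P_a = P₁(V₁/V₂)^γ = 146×12^(1.4).
P_a/P_b = (V₁/V₂)^(γ−1) = 12^(0.4) = 2.702.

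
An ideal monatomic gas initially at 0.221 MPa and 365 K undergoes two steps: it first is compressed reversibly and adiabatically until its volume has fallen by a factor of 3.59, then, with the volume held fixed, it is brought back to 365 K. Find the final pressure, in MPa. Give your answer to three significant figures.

P₃ ≈ 0.793 MPa

For a monatomic ideal gas γ = 5/3.
Adiabatic step (PV^γ = const): P₂ = 0.221×3.59^(5/3) = 1.86 MPa; T₂ = 365×3.59^(2/3) = 855.8 K.
Isochoric: P₃ = P₂(T₃/T₂) = 1.86 × (365/855.8) = 0.7934 MPa.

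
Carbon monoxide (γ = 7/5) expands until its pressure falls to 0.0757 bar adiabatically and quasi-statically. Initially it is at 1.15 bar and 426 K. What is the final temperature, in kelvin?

T₂ ≈ 196 K

Along an adiabat T P^((1−γ)/γ) is constant, so T₂ = T₁ (P₂/P₁)^((γ−1)/γ).
T₂ = 426 × (0.0757/1.15)^(2/7) = 195.8 K.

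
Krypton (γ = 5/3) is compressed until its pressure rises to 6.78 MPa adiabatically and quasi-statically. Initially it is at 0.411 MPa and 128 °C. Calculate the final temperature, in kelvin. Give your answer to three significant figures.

T₂ ≈ 1230 K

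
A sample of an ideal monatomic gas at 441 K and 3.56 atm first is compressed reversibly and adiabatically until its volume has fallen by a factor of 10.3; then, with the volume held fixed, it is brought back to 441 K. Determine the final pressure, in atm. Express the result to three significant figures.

P₃ ≈ 36.7 atm

For a monatomic ideal gas γ = 5/3.
Adiabatic step (PV^γ = const): P₂ = 3.56×10.3^(5/3) = 173.6 atm; T₂ = 441×10.3^(2/3) = 2088 K.
Isochoric: P₃ = P₂(T₃/T₂) = 173.6 × (441/2088) = 36.67 atm.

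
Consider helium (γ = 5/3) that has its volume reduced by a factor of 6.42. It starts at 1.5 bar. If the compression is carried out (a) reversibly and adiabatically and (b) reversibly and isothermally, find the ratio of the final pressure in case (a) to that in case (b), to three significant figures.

Isothermal: P_b = P₁(V₁/V₂) = 1.5×6.42.
Adiabatic: P_a = P₁(V₁/V₂)^γ = 1.5×6.42^(5/3).
P_a/P_b = (V₁/V₂)^(γ−1) = 6.42^(2/3) = 3.454.

P_adiabatic / P_isothermal ≈ 3.45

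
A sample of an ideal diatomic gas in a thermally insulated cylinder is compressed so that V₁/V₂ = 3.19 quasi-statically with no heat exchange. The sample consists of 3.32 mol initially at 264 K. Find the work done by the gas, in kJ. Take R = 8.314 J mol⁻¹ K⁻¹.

Adiabatic: T₁V₁^(γ−1) = T₂V₂^(γ−1) ⇒ T₂ = T₁ (V₁/V₂)^(γ−1).
γ = 7/5 for a diatomic ideal gas, so γ−1 = 2/5.
T₂ = 264 × 3.19^(2/5) = 419.9 K.
Q = 0, so ΔU = W_on_gas = nCᵥΔT with Cᵥ = R/(γ−1) = 20.79 J/(mol·K).
ΔU = 3.32 × 20.79 × (419.9 − 264) = 10760 J.
Work done by the gas = −ΔU = -10760 J.

W ≈ -10.8 kJ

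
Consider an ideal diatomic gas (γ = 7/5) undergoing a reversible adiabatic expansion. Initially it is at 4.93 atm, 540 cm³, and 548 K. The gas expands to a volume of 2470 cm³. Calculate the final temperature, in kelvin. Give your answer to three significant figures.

For a reversible adiabat TV^(γ−1) is constant, so T₂ = T₁ (V₁/V₂)^(γ−1).
T₂ = 548 × (540/2470)^(2/5) = 298.3 K.

T₂ ≈ 298 K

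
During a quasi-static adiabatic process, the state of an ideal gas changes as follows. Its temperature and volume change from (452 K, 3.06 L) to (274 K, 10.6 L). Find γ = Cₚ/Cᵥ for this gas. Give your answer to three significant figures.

TV^(γ−1) = const ⇒ γ − 1 = ln(T₂/T₁) / ln(V₁/V₂).
γ = 1 + ln(274/452) / ln(3.06/10.6) = 1.403.

γ ≈ 1.40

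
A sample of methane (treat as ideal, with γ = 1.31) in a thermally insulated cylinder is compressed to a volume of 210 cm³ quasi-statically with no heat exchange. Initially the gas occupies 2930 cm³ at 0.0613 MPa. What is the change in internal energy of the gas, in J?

ΔU ≈ 732 J

P₂ = P₁(V₁/V₂)^γ = 0.0613×(2930/210)^(1.31) = 1.936 MPa.
For a reversible adiabat, W_by_gas = (P₁V₁ − P₂V₂)/(γ−1).
W_by = (61300×0.00293 − 1.936×10^6×0.00021) / (0.31) = -732.2 J.
Q = 0 ⇒ ΔU = −W_by = 732.2 J.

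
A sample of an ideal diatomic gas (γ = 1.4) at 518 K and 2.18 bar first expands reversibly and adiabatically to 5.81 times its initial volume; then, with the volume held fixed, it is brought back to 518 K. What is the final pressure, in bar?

Adiabatic step (PV^γ = const): P₂ = 2.18×(1/5.81)^(1.4) = 0.1856 bar; T₂ = 518×(1/5.81)^(0.4) = 256.2 K.
Isochoric: P₃ = P₂(T₃/T₂) = 0.1856 × (518/256.2) = 0.3752 bar.

P₃ ≈ 0.375 bar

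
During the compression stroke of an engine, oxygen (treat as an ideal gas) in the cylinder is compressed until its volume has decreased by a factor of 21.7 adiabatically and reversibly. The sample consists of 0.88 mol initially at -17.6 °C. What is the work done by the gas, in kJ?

Adiabatic: T₁V₁^(γ−1) = T₂V₂^(γ−1) ⇒ T₂ = T₁ (V₁/V₂)^(γ−1).
γ = 7/5 for a diatomic ideal gas, so γ−1 = 2/5.
T₁ = -17.6 °C = 255.5 K.
T₂ = 255.5 × 21.7^(2/5) = 875.1 K.
Q = 0, so ΔU = W_on_gas = nCᵥΔT with Cᵥ = R/(γ−1) = 20.79 J/(mol·K).
ΔU = 0.88 × 20.79 × (875.1 − 255.5) = 11330 J.
Work done by the gas = −ΔU = -11330 J.

W ≈ -11.3 kJ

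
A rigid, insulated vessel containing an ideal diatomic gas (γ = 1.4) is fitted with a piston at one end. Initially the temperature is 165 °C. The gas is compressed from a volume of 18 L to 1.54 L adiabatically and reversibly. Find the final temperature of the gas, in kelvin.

Adiabatic: T₁V₁^(γ−1) = T₂V₂^(γ−1) ⇒ T₂ = T₁ (V₁/V₂)^(γ−1).
T₁ = 165 °C = 438.1 K.
T₂ = 438.1 × (18/1.54)^(0.4) = 1171 K.

T₂ ≈ 1170 K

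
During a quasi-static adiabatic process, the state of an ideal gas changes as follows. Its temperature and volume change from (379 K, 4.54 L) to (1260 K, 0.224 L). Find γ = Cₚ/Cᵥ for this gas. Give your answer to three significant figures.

TV^(γ−1) = const ⇒ γ − 1 = ln(T₂/T₁) / ln(V₁/V₂).
γ = 1 + ln(1260/379) / ln(4.54/0.224) = 1.399.

γ ≈ 1.40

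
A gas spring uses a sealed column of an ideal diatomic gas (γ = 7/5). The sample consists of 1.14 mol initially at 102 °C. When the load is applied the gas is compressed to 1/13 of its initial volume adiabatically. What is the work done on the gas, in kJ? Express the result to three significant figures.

Adiabatic: T₁V₁^(γ−1) = T₂V₂^(γ−1) ⇒ T₂ = T₁ (V₁/V₂)^(γ−1).
T₁ = 102 °C = 375.1 K.
T₂ = 375.1 × 13^(2/5) = 1047 K.
Q = 0, so ΔU = W_on_gas = nCᵥΔT with Cᵥ = R/(γ−1) = 20.79 J/(mol·K).
ΔU = 1.14 × 20.79 × (1047 − 375.1) = 15910 J.

W ≈ 15.9 kJ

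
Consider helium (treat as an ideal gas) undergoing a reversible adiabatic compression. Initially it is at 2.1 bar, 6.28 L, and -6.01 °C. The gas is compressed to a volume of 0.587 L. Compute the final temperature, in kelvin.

T₂ ≈ 1300 K

For a reversible adiabat TV^(γ−1) is constant, so T₂ = T₁ (V₁/V₂)^(γ−1).
γ = 5/3 for a monatomic ideal gas.
T₁ = -6.01 °C = 267.1 K.
T₂ = 267.1 × (6.28/0.587)^(2/3) = 1297 K.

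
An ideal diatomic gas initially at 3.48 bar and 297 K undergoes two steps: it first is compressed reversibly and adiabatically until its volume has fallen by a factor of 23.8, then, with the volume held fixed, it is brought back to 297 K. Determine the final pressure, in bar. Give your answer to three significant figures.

For a diatomic ideal gas γ = 7/5.
Adiabatic step (PV^γ = const): P₂ = 3.48×23.8^(7/5) = 294.3 bar; T₂ = 297×23.8^(2/5) = 1055 K.
Isochoric: P₃ = P₂(T₃/T₂) = 294.3 × (297/1055) = 82.82 bar.

P₃ ≈ 82.8 bar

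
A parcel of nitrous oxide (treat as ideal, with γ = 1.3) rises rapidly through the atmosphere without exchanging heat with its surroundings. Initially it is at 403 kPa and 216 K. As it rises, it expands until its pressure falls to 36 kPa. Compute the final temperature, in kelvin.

Along an adiabat T P^((1−γ)/γ) is constant, so T₂ = T₁ (P₂/P₁)^((γ−1)/γ).
T₂ = 216 × (36/403)^(0.231) = 123.7 K.

T₂ ≈ 124 K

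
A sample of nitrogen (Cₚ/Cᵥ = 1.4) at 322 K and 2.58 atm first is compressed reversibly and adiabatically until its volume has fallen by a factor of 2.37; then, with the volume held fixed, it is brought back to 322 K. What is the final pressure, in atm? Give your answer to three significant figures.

P₃ ≈ 6.11 atm

Adiabatic step (PV^γ = const): P₂ = 2.58×2.37^(1.4) = 8.635 atm; T₂ = 322×2.37^(0.4) = 454.7 K.
Isochoric: P₃ = P₂(T₃/T₂) = 8.635 × (322/454.7) = 6.115 atm.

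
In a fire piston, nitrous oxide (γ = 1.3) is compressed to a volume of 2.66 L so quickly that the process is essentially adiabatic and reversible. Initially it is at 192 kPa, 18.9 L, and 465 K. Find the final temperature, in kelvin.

Adiabatic: T₁V₁^(γ−1) = T₂V₂^(γ−1) ⇒ T₂ = T₁ (V₁/V₂)^(γ−1).
T₂ = 465 × (18.9/2.66)^(0.3) = 837.4 K.

T₂ ≈ 837 K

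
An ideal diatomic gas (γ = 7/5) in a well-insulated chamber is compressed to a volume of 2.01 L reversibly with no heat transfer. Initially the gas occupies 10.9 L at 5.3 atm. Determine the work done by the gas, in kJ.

P₂ = P₁(V₁/V₂)^γ = 5.3×(10.9/2.01)^(7/5) = 56.52 atm.
For a reversible adiabat, W_by_gas = (P₁V₁ − P₂V₂)/(γ−1).
W_by = (537000×0.0109 − 5.727×10^6×0.00201) / (2/5) = -14140 J.

W ≈ -14.1 kJ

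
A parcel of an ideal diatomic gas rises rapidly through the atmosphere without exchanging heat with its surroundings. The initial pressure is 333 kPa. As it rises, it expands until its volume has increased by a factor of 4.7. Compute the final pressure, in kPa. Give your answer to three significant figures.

Since PV^γ is constant along a reversible adiabat, P₂ = P₁ (V₁/V₂)^γ.
For a diatomic ideal gas γ = 7/5.
P₂ = 333 × (1/4.7)^(7/5) = 38.15 kPa.

P₂ ≈ 38.2 kPa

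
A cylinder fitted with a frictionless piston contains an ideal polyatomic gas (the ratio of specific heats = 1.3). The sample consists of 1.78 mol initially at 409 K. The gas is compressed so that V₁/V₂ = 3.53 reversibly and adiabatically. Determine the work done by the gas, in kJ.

Adiabatic: T₁V₁^(γ−1) = T₂V₂^(γ−1) ⇒ T₂ = T₁ (V₁/V₂)^(γ−1).
T₂ = 409 × 3.53^(0.3) = 597.1 K.
Q = 0, so ΔU = W_on_gas = nCᵥΔT with Cᵥ = R/(γ−1) = 27.71 J/(mol·K).
ΔU = 1.78 × 27.71 × (597.1 − 409) = 9280 J.
Work done by the gas = −ΔU = -9280 J.

W ≈ -9.28 kJ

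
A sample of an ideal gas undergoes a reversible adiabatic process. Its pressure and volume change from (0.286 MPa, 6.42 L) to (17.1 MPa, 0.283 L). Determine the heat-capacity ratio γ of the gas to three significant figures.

PV^γ = const ⇒ γ = ln(P₂/P₁) / ln(V₁/V₂).
γ = ln(17.1/0.286) / ln(6.42/0.283) = 1.31.

γ ≈ 1.31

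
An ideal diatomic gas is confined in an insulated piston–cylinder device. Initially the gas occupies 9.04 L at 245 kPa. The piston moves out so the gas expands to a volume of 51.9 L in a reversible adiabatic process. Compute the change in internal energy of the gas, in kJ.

γ = 7/5 for a diatomic ideal gas.
P₂ = P₁(V₁/V₂)^γ = 245×(9.04/51.9)^(7/5) = 21.21 kPa.
For a reversible adiabat, W_by_gas = (P₁V₁ − P₂V₂)/(γ−1).
W_by = (245000×0.00904 − 21210×0.0519) / (2/5) = 2785 J.
Q = 0 ⇒ ΔU = −W_by = -2785 J.

ΔU ≈ -2.78 kJ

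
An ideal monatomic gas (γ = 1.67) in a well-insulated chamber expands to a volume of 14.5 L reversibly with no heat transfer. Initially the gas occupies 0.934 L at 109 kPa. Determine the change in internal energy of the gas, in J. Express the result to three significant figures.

P₂ = P₁(V₁/V₂)^γ = 109×(0.934/14.5)^(1.67) = 1.118 kPa.
For a reversible adiabat, W_by_gas = (P₁V₁ − P₂V₂)/(γ−1).
W_by = (109000×0.000934 − 1118×0.0145) / (0.67) = 127.8 J.
Q = 0 ⇒ ΔU = −W_by = -127.8 J.

ΔU ≈ -128 J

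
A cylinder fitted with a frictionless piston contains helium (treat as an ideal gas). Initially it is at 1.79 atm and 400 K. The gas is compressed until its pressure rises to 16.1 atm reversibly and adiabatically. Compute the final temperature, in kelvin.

T₂ ≈ 963 K

Along an adiabat T P^((1−γ)/γ) is constant, so T₂ = T₁ (P₂/P₁)^((γ−1)/γ).
For a monatomic ideal gas γ = 5/3, so (γ−1)/γ = 2/5.
T₂ = 400 × (16.1/1.79)^(2/5) = 963.1 K.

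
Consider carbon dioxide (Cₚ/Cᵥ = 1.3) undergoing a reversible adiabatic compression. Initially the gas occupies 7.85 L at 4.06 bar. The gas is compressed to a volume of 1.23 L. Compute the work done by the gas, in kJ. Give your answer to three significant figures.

W ≈ -7.90 kJ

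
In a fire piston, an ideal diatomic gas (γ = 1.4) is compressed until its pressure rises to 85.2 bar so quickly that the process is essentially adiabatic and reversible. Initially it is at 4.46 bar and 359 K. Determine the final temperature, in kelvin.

T₂ ≈ 834 K

Adiabatic: T₂/T₁ = (P₂/P₁)^((γ−1)/γ).
T₂ = 359 × (85.2/4.46)^(0.286) = 833.9 K.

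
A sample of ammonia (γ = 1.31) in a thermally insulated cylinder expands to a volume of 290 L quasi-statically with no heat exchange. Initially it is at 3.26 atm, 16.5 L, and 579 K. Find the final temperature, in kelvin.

Adiabatic: T₁V₁^(γ−1) = T₂V₂^(γ−1) ⇒ T₂ = T₁ (V₁/V₂)^(γ−1).
T₂ = 579 × (16.5/290)^(0.31) = 238.1 K.

T₂ ≈ 238 K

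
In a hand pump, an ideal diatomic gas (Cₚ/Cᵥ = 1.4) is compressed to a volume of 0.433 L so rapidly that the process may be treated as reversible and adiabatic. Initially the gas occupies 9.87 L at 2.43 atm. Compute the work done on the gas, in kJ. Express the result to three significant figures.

P₂ = P₁(V₁/V₂)^γ = 2.43×(9.87/0.433)^(1.4) = 193.4 atm.
For a reversible adiabat, W_by_gas = (P₁V₁ − P₂V₂)/(γ−1).
W_by = (246200×0.00987 − 1.96×10^7×0.000433) / (0.4) = -15140 J.
W_on_gas = −W_by = 15140 J.

W ≈ 15.1 kJ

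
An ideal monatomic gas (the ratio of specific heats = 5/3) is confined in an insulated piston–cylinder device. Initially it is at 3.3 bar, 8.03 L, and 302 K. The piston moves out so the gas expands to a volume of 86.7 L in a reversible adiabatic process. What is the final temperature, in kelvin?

T₂ ≈ 61.8 K

For a reversible adiabat TV^(γ−1) is constant, so T₂ = T₁ (V₁/V₂)^(γ−1).
T₂ = 302 × (8.03/86.7)^(2/3) = 61.82 K.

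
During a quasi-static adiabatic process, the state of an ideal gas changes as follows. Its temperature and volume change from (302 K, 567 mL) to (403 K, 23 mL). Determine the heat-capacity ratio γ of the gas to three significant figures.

TV^(γ−1) = const ⇒ γ − 1 = ln(T₂/T₁) / ln(V₁/V₂).
γ = 1 + ln(403/302) / ln(567/23) = 1.09.

γ ≈ 1.09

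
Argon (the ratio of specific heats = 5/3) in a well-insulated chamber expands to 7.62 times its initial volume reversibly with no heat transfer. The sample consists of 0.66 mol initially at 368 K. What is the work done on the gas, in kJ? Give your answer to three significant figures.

W ≈ -2.25 kJ

Adiabatic: T₁V₁^(γ−1) = T₂V₂^(γ−1) ⇒ T₂ = T₁ (V₁/V₂)^(γ−1).
T₂ = 368 × (1/7.62)^(2/3) = 95.03 K.
Q = 0, so ΔU = W_on_gas = nCᵥΔT with Cᵥ = R/(γ−1) = 12.47 J/(mol·K).
ΔU = 0.66 × 12.47 × (95.03 − 368) = -2247 J.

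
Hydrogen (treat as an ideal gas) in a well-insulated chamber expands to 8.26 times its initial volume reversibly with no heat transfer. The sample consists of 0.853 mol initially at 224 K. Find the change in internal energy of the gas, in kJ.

ΔU ≈ -2.26 kJ

For a reversible adiabat TV^(γ−1) is constant, so T₂ = T₁ (V₁/V₂)^(γ−1).
γ = 7/5 for a diatomic ideal gas, so γ−1 = 2/5.
T₂ = 224 × (1/8.26)^(2/5) = 96.26 K.
Q = 0, so ΔU = W_on_gas = nCᵥΔT with Cᵥ = R/(γ−1) = 20.79 J/(mol·K).
ΔU = 0.853 × 20.79 × (96.26 − 224) = -2265 J.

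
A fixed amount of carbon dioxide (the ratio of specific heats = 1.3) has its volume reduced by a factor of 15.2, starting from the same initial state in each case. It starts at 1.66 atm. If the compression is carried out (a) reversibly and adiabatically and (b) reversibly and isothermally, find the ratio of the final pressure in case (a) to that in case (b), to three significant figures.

Isothermal: P_b = P₁(V₁/V₂) = 1.66×15.2.
Adiabatic: P_a = P₁(V₁/V₂)^γ = 1.66×15.2^(1.3).
P_a/P_b = (V₁/V₂)^(γ−1) = 15.2^(0.3) = 2.262.

P_adiabatic / P_isothermal ≈ 2.26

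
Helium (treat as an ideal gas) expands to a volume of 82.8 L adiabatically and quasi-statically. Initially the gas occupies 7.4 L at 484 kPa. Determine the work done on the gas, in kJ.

W ≈ -4.30 kJ

γ = 5/3 for a monatomic ideal gas.
P₂ = P₁(V₁/V₂)^γ = 484×(7.4/82.8)^(5/3) = 8.647 kPa.
For a reversible adiabat, W_by_gas = (P₁V₁ − P₂V₂)/(γ−1).
W_by = (484000×0.0074 − 8647×0.0828) / (2/3) = 4298 J.
W_on_gas = −W_by = -4298 J.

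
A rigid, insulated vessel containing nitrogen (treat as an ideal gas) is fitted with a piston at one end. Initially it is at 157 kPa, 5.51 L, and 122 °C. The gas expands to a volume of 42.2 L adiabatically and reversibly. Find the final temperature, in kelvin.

T₂ ≈ 175 K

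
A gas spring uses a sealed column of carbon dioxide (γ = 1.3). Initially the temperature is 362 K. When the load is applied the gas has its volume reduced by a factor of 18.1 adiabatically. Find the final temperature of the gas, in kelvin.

T₂ ≈ 863 K

Adiabatic: T₁V₁^(γ−1) = T₂V₂^(γ−1) ⇒ T₂ = T₁ (V₁/V₂)^(γ−1).
T₂ = 362 × 18.1^(0.3) = 863 K.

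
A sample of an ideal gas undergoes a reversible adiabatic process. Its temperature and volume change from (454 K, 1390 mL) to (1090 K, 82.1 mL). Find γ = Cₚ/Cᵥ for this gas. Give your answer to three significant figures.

γ ≈ 1.31

TV^(γ−1) = const ⇒ γ − 1 = ln(T₂/T₁) / ln(V₁/V₂).
γ = 1 + ln(1090/454) / ln(1390/82.1) = 1.31.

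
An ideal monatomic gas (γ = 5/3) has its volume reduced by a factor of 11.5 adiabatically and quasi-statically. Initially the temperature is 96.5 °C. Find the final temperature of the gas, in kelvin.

T₂ ≈ 1880 K

Adiabatic: T₁V₁^(γ−1) = T₂V₂^(γ−1) ⇒ T₂ = T₁ (V₁/V₂)^(γ−1).
T₁ = 96.5 °C = 369.6 K.
T₂ = 369.6 × 11.5^(2/3) = 1883 K.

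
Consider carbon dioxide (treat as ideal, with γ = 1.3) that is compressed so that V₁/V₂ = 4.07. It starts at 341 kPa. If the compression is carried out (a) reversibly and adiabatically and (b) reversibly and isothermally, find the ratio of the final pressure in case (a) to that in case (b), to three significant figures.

P_adiabatic / P_isothermal ≈ 1.52

Isothermal: P_b = P₁(V₁/V₂) = 341×4.07.
Adiabatic: P_a = P₁(V₁/V₂)^γ = 341×4.07^(1.3).
P_a/P_b = (V₁/V₂)^(γ−1) = 4.07^(0.3) = 1.524.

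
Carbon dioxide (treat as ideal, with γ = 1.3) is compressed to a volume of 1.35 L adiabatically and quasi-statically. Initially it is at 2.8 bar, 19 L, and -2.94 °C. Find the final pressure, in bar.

Since PV^γ is constant along a reversible adiabat, P₂ = P₁ (V₁/V₂)^γ.
P₂ = 2.8 × (19/1.35)^(1.3) = 87.12 bar.

P₂ ≈ 87.1 bar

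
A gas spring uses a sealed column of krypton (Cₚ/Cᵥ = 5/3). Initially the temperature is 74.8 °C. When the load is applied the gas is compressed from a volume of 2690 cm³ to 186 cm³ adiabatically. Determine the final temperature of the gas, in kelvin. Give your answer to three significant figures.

For a reversible adiabat TV^(γ−1) is constant, so T₂ = T₁ (V₁/V₂)^(γ−1).
T₁ = 74.8 °C = 347.9 K.
T₂ = 347.9 × (2690/186)^(2/3) = 2065 K.

T₂ ≈ 2070 K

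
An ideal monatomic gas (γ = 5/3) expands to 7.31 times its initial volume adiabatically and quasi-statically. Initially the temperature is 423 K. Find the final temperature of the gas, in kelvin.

T₂ ≈ 112 K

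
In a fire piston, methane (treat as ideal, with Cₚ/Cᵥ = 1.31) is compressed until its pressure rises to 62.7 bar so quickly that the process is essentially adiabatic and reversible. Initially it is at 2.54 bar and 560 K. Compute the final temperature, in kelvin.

Along an adiabat T P^((1−γ)/γ) is constant, so T₂ = T₁ (P₂/P₁)^((γ−1)/γ).
T₂ = 560 × (62.7/2.54)^(0.237) = 1196 K.

T₂ ≈ 1200 K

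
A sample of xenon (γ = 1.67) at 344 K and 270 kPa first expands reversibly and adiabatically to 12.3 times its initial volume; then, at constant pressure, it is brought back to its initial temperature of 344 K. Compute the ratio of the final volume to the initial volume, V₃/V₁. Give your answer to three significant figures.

V₃/V₁ ≈ 66.1

Adiabatic step: V₂/V₁ = 12.3; T₂ = T₁·(1/12.3)^(0.67) = 64.02 K.
Isobaric step: V₃/V₂ = T₃/T₂ = 344/64.02.
V₃/V₁ = (V₂/V₁)(V₃/V₂) = 12.3 × (344/64.02) = 66.09.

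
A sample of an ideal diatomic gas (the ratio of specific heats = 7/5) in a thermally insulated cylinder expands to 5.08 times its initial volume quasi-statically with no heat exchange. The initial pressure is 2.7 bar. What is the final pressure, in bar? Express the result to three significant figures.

Since PV^γ is constant along a reversible adiabat, P₂ = P₁ (V₁/V₂)^γ.
P₂ = 2.7 × (1/5.08)^(7/5) = 0.2774 bar.

P₂ ≈ 0.277 bar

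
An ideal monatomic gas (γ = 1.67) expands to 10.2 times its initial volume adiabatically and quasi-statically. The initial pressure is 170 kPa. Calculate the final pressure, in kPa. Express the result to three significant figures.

Adiabatic: P₁V₁^γ = P₂V₂^γ ⇒ P₂ = P₁ (V₁/V₂)^γ.
P₂ = 170 × (1/10.2)^(1.67) = 3.516 kPa.

P₂ ≈ 3.52 kPa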